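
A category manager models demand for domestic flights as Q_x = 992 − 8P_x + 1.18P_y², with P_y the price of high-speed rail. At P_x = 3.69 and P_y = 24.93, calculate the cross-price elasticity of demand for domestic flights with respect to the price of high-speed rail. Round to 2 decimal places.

At P_x = 3.69 and P_y = 24.93: Q_x = 1695.856.
∂Q_x/∂P_y = 2.36P_y = 2.36(24.93) = 58.8348.
ε = (∂Q_x/∂P_y)(P_y/Q_x) = 58.8348 × (24.93/1695.856) ≈ 0.86.
ε > 0: substitutes.

0.86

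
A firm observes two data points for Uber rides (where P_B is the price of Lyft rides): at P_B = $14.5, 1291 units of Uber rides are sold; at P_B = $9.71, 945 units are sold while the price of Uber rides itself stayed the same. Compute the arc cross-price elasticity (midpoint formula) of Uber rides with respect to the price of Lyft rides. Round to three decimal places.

ΔQ_A = 945 − 1291 = -346; ΔP_B = 9.71 − 14.5 = -4.79.
Midpoints: Q̄_A = 1118.0, P̄_B = 12.11.
ε = (ΔQ_A/Q̄_A)/(ΔP_B/P̄_B) = (-346/1118.0)/(-4.79/12.11) ≈ 0.782.
ε > 0: Uber rides and Lyft rides are substitutes.

0.782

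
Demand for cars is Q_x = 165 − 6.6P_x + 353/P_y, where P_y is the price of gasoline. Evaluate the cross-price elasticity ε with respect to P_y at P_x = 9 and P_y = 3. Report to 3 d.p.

At P_x = 9 and P_y = 3: Q_x = 223.267.
∂Q_x/∂P_y = −353/P_y² = -39.2222.
ε = (∂Q_x/∂P_y)(P_y/Q_x) = -39.2222 × (3/223.267) ≈ -0.527.

-0.527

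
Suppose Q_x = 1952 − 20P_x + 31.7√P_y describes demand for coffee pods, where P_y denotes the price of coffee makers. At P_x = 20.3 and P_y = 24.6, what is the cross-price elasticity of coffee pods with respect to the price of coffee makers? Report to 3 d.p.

0.046

At P_x = 20.3 and P_y = 24.6: Q_x = 1703.227.
∂Q_x/∂P_y = 31.7/(2√P_y) = 31.7/(2√24.6) = 3.1957.
ε = (∂Q_x/∂P_y)(P_y/Q_x) = 3.1957 × (24.6/1703.227) ≈ 0.046.
ε > 0: substitutes.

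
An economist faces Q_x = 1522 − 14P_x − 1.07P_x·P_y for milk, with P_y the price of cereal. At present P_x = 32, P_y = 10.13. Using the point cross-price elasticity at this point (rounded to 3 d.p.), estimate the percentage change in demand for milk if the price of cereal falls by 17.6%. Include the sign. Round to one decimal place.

8.4%

At P_x = 32, P_y = 10.13: Q_x = 727.149.
∂Q_x/∂P_y = -1.07P_x = -34.2400.
ε = (∂Q_x/∂P_y)(P_y/Q_x) = -34.2400 × 10.13/727.149 ≈ -0.477.
%ΔQ_x ≈ ε × %ΔP_y = -0.477 × (-17.6%) = 8.4%.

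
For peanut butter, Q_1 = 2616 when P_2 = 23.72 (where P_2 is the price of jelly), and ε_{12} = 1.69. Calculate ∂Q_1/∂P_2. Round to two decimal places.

ε = (∂Q_1/∂P_2)·(P_2/Q_1) ⇒ ∂Q_1/∂P_2 = ε·Q_1/P_2 = 1.69 × 2616/23.72 ≈ 186.38.

186.38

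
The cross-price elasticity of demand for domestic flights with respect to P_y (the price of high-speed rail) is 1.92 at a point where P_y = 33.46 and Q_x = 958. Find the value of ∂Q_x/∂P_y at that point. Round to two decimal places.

54.97

ε = (∂Q_x/∂P_y)·(P_y/Q_x) ⇒ ∂Q_x/∂P_y = ε·Q_x/P_y = 1.92 × 958/33.46 ≈ 54.97.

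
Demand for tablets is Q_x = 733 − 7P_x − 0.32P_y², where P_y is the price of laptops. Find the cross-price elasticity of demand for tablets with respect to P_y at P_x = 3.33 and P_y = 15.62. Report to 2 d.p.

At P_x = 3.33 and P_y = 15.62: Q_x = 631.615.
∂Q_x/∂P_y = -0.64P_y = -0.64(15.62) = -9.9968.
ε = (∂Q_x/∂P_y)(P_y/Q_x) = -9.9968 × (15.62/631.615) ≈ -0.25.

-0.25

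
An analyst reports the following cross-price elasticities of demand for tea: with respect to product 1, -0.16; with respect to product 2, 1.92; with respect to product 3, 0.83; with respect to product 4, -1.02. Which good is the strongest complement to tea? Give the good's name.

Complements have ε < 0. The most negative value is -1.02 (product 4).

product 4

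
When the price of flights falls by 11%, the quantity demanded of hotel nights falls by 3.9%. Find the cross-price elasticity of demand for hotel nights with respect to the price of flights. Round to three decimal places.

ε = (%ΔQ of hotel nights) / (%ΔP of flights) = (-3.9%) / (-11%) ≈ 0.355.
Positive cross-price elasticity: substitutes.

0.355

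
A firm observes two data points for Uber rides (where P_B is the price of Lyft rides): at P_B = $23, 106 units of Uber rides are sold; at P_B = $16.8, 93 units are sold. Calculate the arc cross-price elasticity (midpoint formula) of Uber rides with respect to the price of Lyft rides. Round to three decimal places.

0.419

ΔQ_A = 93 − 106 = -13; ΔP_B = 16.8 − 23 = -6.2.
Midpoints: Q̄_A = 99.5, P̄_B = 19.90.
ε = (ΔQ_A/Q̄_A)/(ΔP_B/P̄_B) = (-13/99.5)/(-6.2/19.90) ≈ 0.419.
ε > 0: Uber rides and Lyft rides are substitutes.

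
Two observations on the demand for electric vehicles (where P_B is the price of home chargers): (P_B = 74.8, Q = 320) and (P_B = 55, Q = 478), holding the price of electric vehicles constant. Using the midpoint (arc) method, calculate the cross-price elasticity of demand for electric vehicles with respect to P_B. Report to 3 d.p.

ΔQ_A = 478 − 320 = 158; ΔP_B = 55 − 74.8 = -19.8.
Midpoints: Q̄_A = 399.0, P̄_B = 64.90.
ε = (ΔQ_A/Q̄_A)/(ΔP_B/P̄_B) = (158/399.0)/(-19.8/64.90) ≈ -1.298.

-1.298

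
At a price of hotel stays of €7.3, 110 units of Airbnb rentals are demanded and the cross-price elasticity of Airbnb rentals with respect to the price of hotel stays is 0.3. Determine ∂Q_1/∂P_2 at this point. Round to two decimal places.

4.52

ε = (∂Q_1/∂P_2)·(P_2/Q_1) ⇒ ∂Q_1/∂P_2 = ε·Q_1/P_2 = 0.3 × 110/7.3 ≈ 4.52.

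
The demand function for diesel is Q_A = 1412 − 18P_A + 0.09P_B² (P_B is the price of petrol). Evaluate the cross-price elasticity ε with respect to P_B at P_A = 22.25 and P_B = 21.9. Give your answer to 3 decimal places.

0.082

At P_A = 22.25 and P_B = 21.9: Q_A = 1054.665.
∂Q_A/∂P_B = 0.18P_B = 0.18(21.9) = 3.9420.
ε = (∂Q_A/∂P_B)(P_B/Q_A) = 3.9420 × (21.9/1054.665) ≈ 0.082.
ε > 0: substitutes.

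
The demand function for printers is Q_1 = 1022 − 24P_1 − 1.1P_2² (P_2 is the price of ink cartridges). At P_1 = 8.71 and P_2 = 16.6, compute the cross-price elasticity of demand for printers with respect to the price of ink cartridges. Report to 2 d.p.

At P_1 = 8.71 and P_2 = 16.6: Q_1 = 509.844.
∂Q_1/∂P_2 = -2.2P_2 = -2.2(16.6) = -36.5200.
ε = (∂Q_1/∂P_2)(P_2/Q_1) = -36.5200 × (16.6/509.844) ≈ -1.19.
ε < 0: complements.

-1.19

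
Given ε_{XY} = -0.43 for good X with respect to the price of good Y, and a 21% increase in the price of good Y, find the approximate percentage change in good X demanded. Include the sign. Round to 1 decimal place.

-9.0%

%ΔQ ≈ ε × %ΔP of good Y = -0.43 × (21%) = -9.0%.
Demand for good X falls by about 9.0%.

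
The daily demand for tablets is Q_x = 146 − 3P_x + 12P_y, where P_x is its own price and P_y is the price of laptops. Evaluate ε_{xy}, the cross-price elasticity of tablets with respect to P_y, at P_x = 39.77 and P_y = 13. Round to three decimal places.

0.854

At P_x = 39.77 and P_y = 13: Q_x = 182.69.
∂Q_x/∂P_y = 12.
ε = (∂Q_x/∂P_y)(P_y/Q_x) = 12 × (13/182.69) ≈ 0.854.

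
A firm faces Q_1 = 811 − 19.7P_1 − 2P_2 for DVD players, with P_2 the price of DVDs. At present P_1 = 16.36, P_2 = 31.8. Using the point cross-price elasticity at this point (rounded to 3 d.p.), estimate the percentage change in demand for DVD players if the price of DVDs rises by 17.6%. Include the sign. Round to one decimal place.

At P_1 = 16.36, P_2 = 31.8: Q_1 = 425.108.
∂Q_1/∂P_2 = -2.
ε = (∂Q_1/∂P_2)(P_2/Q_1) = -2.0000 × 31.8/425.108 ≈ -0.150.
%ΔQ_1 ≈ ε × %ΔP_2 = -0.150 × (17.6%) = -2.6%.

-2.6%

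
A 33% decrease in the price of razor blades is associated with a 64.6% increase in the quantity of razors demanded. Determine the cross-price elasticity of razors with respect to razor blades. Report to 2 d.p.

-1.96

ε = (%ΔQ of razors) / (%ΔP of razor blades) = (64.6%) / (-33%) ≈ -1.96.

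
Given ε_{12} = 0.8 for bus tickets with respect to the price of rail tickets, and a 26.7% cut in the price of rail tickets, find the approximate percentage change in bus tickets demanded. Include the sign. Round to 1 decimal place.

%ΔQ ≈ ε × %ΔP of rail tickets = 0.8 × (-26.7%) = -21.4%.

-21.4%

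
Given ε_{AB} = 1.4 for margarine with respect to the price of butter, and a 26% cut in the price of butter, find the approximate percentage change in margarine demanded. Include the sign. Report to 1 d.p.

-36.4%

%ΔQ ≈ ε × %ΔP of butter = 1.4 × (-26%) = -36.4%.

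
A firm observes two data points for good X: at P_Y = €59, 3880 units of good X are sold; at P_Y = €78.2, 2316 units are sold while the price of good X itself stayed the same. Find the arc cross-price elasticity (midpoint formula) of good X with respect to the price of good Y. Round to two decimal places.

-1.80

ΔQ_X = 2316 − 3880 = -1564; ΔP_Y = 78.2 − 59 = 19.2.
Midpoints: Q̄_X = 3098.0, P̄_Y = 68.60.
ε = (ΔQ_X/Q̄_X)/(ΔP_Y/P̄_Y) = (-1564/3098.0)/(19.2/68.60) ≈ -1.80.
ε < 0: good X and good Y are complements.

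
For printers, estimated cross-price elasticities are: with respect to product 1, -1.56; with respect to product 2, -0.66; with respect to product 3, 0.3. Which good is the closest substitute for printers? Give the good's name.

product 3

Substitutes have ε > 0. Among the positive values, 0.3 (product 3) is largest.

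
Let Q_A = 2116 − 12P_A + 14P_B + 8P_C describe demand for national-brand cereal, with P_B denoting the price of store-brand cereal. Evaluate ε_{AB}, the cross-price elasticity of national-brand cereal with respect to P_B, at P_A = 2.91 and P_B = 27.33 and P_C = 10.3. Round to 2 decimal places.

0.15

At P_A = 2.91 and P_B = 27.33 and P_C = 10.3: Q_A = 2546.1.
∂Q_A/∂P_B = 14.
ε = (∂Q_A/∂P_B)(P_B/Q_A) = 14 × (27.33/2546.1) ≈ 0.15.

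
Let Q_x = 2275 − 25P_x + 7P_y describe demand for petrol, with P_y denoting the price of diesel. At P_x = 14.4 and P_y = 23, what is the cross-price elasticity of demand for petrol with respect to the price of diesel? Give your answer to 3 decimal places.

At P_x = 14.4 and P_y = 23: Q_x = 2076.
∂Q_x/∂P_y = 7.
ε = (∂Q_x/∂P_y)(P_y/Q_x) = 7 × (23/2076) ≈ 0.078.

0.078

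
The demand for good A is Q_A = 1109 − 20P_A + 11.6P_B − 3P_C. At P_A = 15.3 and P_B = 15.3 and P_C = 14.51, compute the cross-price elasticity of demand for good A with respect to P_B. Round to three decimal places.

At P_A = 15.3 and P_B = 15.3 and P_C = 14.51: Q_A = 936.95.
∂Q_A/∂P_B = 11.6.
ε = (∂Q_A/∂P_B)(P_B/Q_A) = 11.6 × (15.3/936.95) ≈ 0.189.
Since ε > 0, good A and good B are substitutes.

0.189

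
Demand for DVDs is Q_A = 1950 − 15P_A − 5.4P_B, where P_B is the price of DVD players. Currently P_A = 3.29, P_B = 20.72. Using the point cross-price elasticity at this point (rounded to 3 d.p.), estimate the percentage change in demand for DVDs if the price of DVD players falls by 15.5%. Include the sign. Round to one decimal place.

1.0%

At P_A = 3.29, P_B = 20.72: Q_A = 1788.762.
∂Q_A/∂P_B = -5.4.
ε = (∂Q_A/∂P_B)(P_B/Q_A) = -5.4000 × 20.72/1788.762 ≈ -0.063.
%ΔQ_A ≈ ε × %ΔP_B = -0.063 × (-15.5%) = 1.0%.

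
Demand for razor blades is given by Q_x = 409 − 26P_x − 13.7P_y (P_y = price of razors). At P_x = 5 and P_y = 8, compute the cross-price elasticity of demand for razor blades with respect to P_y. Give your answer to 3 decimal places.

At P_x = 5 and P_y = 8: Q_x = 169.4.
∂Q_x/∂P_y = -13.7.
ε = (∂Q_x/∂P_y)(P_y/Q_x) = -13.7 × (8/169.4) ≈ -0.647.
Since ε < 0, razor blades and razors are complements.

-0.647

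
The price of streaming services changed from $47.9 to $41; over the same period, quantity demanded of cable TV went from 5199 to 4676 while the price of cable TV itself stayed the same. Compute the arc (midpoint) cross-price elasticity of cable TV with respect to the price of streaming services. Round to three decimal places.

ΔQ_A = 4676 − 5199 = -523; ΔP_B = 41 − 47.9 = -6.9.
Midpoints: Q̄_A = 4937.5, P̄_B = 44.45.
ε = (ΔQ_A/Q̄_A)/(ΔP_B/P̄_B) = (-523/4937.5)/(-6.9/44.45) ≈ 0.682.
ε > 0: cable TV and streaming services are substitutes.

0.682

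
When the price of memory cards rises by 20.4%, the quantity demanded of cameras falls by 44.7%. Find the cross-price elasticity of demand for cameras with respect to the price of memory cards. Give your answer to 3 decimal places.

-2.191

ε = (%ΔQ of cameras) / (%ΔP of memory cards) = (-44.7%) / (20.4%) ≈ -2.191.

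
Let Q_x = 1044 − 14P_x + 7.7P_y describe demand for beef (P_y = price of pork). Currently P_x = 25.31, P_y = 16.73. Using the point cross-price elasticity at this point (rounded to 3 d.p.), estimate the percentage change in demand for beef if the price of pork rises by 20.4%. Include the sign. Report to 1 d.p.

3.2%

At P_x = 25.31, P_y = 16.73: Q_x = 818.481.
∂Q_x/∂P_y = 7.7.
ε = (∂Q_x/∂P_y)(P_y/Q_x) = 7.7000 × 16.73/818.481 ≈ 0.157.
%ΔQ_x ≈ ε × %ΔP_y = 0.157 × (20.4%) = 3.2%.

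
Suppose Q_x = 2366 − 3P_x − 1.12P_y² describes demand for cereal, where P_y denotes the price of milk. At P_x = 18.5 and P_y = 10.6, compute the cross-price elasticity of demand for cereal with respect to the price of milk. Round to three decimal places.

At P_x = 18.5 and P_y = 10.6: Q_x = 2184.657.
∂Q_x/∂P_y = -2.24P_y = -2.24(10.6) = -23.7440.
ε = (∂Q_x/∂P_y)(P_y/Q_x) = -23.7440 × (10.6/2184.657) ≈ -0.115.
ε < 0: complements.

-0.115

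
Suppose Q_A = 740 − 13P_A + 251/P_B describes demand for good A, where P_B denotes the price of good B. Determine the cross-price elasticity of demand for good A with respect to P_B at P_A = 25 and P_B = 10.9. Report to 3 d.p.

-0.053

At P_A = 25 and P_B = 10.9: Q_A = 438.028.
∂Q_A/∂P_B = −251/P_B² = -2.1126.
ε = (∂Q_A/∂P_B)(P_B/Q_A) = -2.1126 × (10.9/438.028) ≈ -0.053.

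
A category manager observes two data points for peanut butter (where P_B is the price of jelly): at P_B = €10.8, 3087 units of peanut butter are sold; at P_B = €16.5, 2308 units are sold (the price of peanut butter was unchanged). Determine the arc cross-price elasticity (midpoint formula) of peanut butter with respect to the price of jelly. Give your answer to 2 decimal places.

-0.69

ΔQ_A = 2308 − 3087 = -779; ΔP_B = 16.5 − 10.8 = 5.7.
Midpoints: Q̄_A = 2697.5, P̄_B = 13.65.
ε = (ΔQ_A/Q̄_A)/(ΔP_B/P̄_B) = (-779/2697.5)/(5.7/13.65) ≈ -0.69.
ε < 0: peanut butter and jelly are complements.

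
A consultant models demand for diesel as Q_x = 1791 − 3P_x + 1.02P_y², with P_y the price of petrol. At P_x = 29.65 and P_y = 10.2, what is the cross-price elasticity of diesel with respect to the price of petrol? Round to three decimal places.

0.117

At P_x = 29.65 and P_y = 10.2: Q_x = 1808.171.
∂Q_x/∂P_y = 2.04P_y = 2.04(10.2) = 20.8080.
ε = (∂Q_x/∂P_y)(P_y/Q_x) = 20.8080 × (10.2/1808.171) ≈ 0.117.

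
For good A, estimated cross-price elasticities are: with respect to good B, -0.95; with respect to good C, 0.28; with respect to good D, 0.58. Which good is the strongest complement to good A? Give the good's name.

good B

Complements have ε < 0. The most negative value is -0.95 (good B).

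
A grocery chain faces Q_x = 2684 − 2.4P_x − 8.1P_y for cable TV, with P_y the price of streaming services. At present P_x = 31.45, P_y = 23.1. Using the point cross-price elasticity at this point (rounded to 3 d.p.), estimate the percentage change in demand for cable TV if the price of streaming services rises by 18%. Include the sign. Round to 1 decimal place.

At P_x = 31.45, P_y = 23.1: Q_x = 2421.41.
∂Q_x/∂P_y = -8.1.
ε = (∂Q_x/∂P_y)(P_y/Q_x) = -8.1000 × 23.1/2421.41 ≈ -0.077.
%ΔQ_x ≈ ε × %ΔP_y = -0.077 × (18%) = -1.4%.

-1.4%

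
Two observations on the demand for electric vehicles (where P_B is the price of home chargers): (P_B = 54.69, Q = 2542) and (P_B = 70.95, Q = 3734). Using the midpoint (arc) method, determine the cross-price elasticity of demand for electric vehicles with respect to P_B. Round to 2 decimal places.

1.47

ΔQ_A = 3734 − 2542 = 1192; ΔP_B = 70.95 − 54.69 = 16.26.
Midpoints: Q̄_A = 3138.0, P̄_B = 62.82.
ε = (ΔQ_A/Q̄_A)/(ΔP_B/P̄_B) = (1192/3138.0)/(16.26/62.82) ≈ 1.47.
ε > 0: electric vehicles and home chargers are substitutes.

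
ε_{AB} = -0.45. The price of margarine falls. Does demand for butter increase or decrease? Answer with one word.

ε < 0 and the price of margarine falls, so the quantity of butter moves in the opposite direction: it increases.

increase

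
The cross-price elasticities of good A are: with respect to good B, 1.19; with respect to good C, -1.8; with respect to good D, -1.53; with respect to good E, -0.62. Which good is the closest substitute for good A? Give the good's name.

Substitutes have ε > 0. Among the positive values, 1.19 (good B) is largest.

good B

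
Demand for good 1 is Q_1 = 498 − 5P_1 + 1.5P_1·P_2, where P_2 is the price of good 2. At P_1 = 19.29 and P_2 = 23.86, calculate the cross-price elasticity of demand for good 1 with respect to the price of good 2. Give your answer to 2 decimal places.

At P_1 = 19.29 and P_2 = 23.86: Q_1 = 1091.939.
∂Q_1/∂P_2 = 1.5P_1 = 1.5(19.29) = 28.9350.
ε = (∂Q_1/∂P_2)(P_2/Q_1) = 28.9350 × (23.86/1091.939) ≈ 0.63.

0.63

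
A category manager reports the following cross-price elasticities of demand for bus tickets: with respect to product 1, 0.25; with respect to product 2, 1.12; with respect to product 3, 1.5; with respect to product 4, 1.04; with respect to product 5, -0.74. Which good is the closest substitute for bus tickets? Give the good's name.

Substitutes have ε > 0. Among the positive values, 1.5 (product 3) is largest.

product 3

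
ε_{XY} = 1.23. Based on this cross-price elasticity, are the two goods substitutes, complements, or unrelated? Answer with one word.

substitutes

ε = 1.23 > 0, so a higher price of good Y raises demand for good X: substitutes.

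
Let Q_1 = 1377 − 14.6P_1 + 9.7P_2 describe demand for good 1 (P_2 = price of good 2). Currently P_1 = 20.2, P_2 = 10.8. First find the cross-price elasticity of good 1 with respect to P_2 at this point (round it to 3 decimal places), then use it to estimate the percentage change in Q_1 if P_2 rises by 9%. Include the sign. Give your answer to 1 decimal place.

At P_1 = 20.2, P_2 = 10.8: Q_1 = 1186.84.
∂Q_1/∂P_2 = 9.7.
ε = (∂Q_1/∂P_2)(P_2/Q_1) = 9.7000 × 10.8/1186.84 ≈ 0.088.
%ΔQ_1 ≈ ε × %ΔP_2 = 0.088 × (9%) = 0.8%.

0.8%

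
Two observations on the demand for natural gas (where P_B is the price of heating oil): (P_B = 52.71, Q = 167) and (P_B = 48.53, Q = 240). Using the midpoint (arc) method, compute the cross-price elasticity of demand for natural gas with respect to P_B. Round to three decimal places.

ΔQ_A = 240 − 167 = 73; ΔP_B = 48.53 − 52.71 = -4.18.
Midpoints: Q̄_A = 203.5, P̄_B = 50.62.
ε = (ΔQ_A/Q̄_A)/(ΔP_B/P̄_B) = (73/203.5)/(-4.18/50.62) ≈ -4.344.
ε < 0: natural gas and heating oil are complements.

-4.344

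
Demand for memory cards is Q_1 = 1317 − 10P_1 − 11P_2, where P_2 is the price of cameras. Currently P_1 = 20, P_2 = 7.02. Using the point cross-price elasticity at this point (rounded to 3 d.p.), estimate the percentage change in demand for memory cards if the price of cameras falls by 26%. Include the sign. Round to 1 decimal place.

1.9%

At P_1 = 20, P_2 = 7.02: Q_1 = 1039.78.
∂Q_1/∂P_2 = -11.
ε = (∂Q_1/∂P_2)(P_2/Q_1) = -11.0000 × 7.02/1039.78 ≈ -0.074.
%ΔQ_1 ≈ ε × %ΔP_2 = -0.074 × (-26%) = 1.9%.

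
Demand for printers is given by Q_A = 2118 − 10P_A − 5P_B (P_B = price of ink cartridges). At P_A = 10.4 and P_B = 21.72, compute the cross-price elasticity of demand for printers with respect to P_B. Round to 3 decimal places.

At P_A = 10.4 and P_B = 21.72: Q_A = 1905.4.
∂Q_A/∂P_B = -5.
ε = (∂Q_A/∂P_B)(P_B/Q_A) = -5 × (21.72/1905.4) ≈ -0.057.

-0.057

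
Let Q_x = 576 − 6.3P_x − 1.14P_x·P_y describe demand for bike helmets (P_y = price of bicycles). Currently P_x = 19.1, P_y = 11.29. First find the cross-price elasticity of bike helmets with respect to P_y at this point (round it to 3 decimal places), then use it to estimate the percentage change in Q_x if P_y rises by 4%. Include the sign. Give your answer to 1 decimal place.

At P_x = 19.1, P_y = 11.29: Q_x = 209.842.
∂Q_x/∂P_y = -1.14P_x = -21.7740.
ε = (∂Q_x/∂P_y)(P_y/Q_x) = -21.7740 × 11.29/209.842 ≈ -1.171.
%ΔQ_x ≈ ε × %ΔP_y = -1.171 × (4%) = -4.7%.

-4.7%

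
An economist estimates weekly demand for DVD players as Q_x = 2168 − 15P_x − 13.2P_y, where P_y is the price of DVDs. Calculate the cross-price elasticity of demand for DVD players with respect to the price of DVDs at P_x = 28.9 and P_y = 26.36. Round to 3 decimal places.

At P_x = 28.9 and P_y = 26.36: Q_x = 1386.548.
∂Q_x/∂P_y = -13.2.
ε = (∂Q_x/∂P_y)(P_y/Q_x) = -13.2 × (26.36/1386.548) ≈ -0.251.

-0.251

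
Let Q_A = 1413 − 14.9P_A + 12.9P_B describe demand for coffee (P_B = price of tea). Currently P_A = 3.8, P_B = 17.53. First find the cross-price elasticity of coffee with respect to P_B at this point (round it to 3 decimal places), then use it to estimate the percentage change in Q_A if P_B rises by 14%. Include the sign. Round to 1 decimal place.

At P_A = 3.8, P_B = 17.53: Q_A = 1582.517.
∂Q_A/∂P_B = 12.9.
ε = (∂Q_A/∂P_B)(P_B/Q_A) = 12.9000 × 17.53/1582.517 ≈ 0.143.
%ΔQ_A ≈ ε × %ΔP_B = 0.143 × (14%) = 2.0%.

2.0%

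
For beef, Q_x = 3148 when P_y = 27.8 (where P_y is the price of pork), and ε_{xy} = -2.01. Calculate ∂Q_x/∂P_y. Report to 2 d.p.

-227.61

ε = (∂Q_x/∂P_y)·(P_y/Q_x) ⇒ ∂Q_x/∂P_y = ε·Q_x/P_y = -2.01 × 3148/27.8 ≈ -227.61.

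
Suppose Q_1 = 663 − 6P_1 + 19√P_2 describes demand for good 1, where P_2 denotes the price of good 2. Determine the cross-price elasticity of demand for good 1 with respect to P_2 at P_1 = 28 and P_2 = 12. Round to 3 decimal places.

0.059

At P_1 = 28 and P_2 = 12: Q_1 = 560.818.
∂Q_1/∂P_2 = 19/(2√P_2) = 19/(2√12) = 2.7424.
ε = (∂Q_1/∂P_2)(P_2/Q_1) = 2.7424 × (12/560.818) ≈ 0.059.
ε > 0: substitutes.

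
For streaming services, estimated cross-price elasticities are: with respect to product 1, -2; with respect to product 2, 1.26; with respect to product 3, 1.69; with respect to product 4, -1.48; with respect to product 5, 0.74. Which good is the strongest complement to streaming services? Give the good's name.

Complements have ε < 0. The most negative value is -2 (product 1).

product 1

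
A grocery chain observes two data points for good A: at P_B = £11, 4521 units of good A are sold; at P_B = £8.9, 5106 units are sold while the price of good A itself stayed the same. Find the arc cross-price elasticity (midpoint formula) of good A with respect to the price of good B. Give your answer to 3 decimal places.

ΔQ_A = 5106 − 4521 = 585; ΔP_B = 8.9 − 11 = -2.1.
Midpoints: Q̄_A = 4813.5, P̄_B = 9.95.
ε = (ΔQ_A/Q̄_A)/(ΔP_B/P̄_B) = (585/4813.5)/(-2.1/9.95) ≈ -0.576.
ε < 0: good A and good B are complements.

-0.576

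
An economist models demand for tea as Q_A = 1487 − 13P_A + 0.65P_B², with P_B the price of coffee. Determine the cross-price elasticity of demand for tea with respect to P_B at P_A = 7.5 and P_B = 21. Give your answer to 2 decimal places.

At P_A = 7.5 and P_B = 21: Q_A = 1676.15.
∂Q_A/∂P_B = 1.3P_B = 1.3(21) = 27.3000.
ε = (∂Q_A/∂P_B)(P_B/Q_A) = 27.3000 × (21/1676.15) ≈ 0.34.

0.34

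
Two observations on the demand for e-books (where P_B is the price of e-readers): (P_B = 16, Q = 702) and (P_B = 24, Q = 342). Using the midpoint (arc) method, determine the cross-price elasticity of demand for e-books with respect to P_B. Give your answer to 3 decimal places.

-1.724

ΔQ_A = 342 − 702 = -360; ΔP_B = 24 − 16 = 8.
Midpoints: Q̄_A = 522.0, P̄_B = 20.00.
ε = (ΔQ_A/Q̄_A)/(ΔP_B/P̄_B) = (-360/522.0)/(8/20.00) ≈ -1.724.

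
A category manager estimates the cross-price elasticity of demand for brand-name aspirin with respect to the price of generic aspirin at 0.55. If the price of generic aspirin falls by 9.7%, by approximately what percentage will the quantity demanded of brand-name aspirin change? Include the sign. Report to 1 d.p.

-5.3%

%ΔQ ≈ ε × %ΔP of generic aspirin = 0.55 × (-9.7%) = -5.3%.
Demand for brand-name aspirin falls by about 5.3%.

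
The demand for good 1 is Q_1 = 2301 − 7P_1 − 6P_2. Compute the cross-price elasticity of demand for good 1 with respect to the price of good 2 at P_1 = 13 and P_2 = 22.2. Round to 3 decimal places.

-0.064

At P_1 = 13 and P_2 = 22.2: Q_1 = 2076.8.
∂Q_1/∂P_2 = -6.
ε = (∂Q_1/∂P_2)(P_2/Q_1) = -6 × (22.2/2076.8) ≈ -0.064.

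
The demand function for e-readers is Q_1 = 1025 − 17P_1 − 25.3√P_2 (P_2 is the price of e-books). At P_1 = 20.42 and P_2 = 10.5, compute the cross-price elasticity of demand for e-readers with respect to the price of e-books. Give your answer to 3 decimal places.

-0.069

At P_1 = 20.42 and P_2 = 10.5: Q_1 = 595.879.
∂Q_1/∂P_2 = -25.3/(2√P_2) = -25.3/(2√10.5) = -3.9039.
ε = (∂Q_1/∂P_2)(P_2/Q_1) = -3.9039 × (10.5/595.879) ≈ -0.069.
ε < 0: complements.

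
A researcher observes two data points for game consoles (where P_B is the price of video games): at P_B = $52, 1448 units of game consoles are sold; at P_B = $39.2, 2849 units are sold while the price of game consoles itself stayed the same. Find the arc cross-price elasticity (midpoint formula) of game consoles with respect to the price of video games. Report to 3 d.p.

-2.323

ΔQ_A = 2849 − 1448 = 1401; ΔP_B = 39.2 − 52 = -12.8.
Midpoints: Q̄_A = 2148.5, P̄_B = 45.60.
ε = (ΔQ_A/Q̄_A)/(ΔP_B/P̄_B) = (1401/2148.5)/(-12.8/45.60) ≈ -2.323.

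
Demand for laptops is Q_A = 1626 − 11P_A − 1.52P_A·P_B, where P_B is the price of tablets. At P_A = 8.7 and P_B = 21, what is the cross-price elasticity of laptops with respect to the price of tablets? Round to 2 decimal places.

At P_A = 8.7 and P_B = 21: Q_A = 1252.596.
∂Q_A/∂P_B = -1.52P_A = -1.52(8.7) = -13.2240.
ε = (∂Q_A/∂P_B)(P_B/Q_A) = -13.2240 × (21/1252.596) ≈ -0.22.

-0.22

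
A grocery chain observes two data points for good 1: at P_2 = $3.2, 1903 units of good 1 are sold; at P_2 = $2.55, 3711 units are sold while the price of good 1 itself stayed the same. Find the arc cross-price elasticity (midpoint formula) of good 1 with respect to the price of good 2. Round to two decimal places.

-2.85

ΔQ_1 = 3711 − 1903 = 1808; ΔP_2 = 2.55 − 3.2 = -0.65.
Midpoints: Q̄_1 = 2807.0, P̄_2 = 2.88.
ε = (ΔQ_1/Q̄_1)/(ΔP_2/P̄_2) = (1808/2807.0)/(-0.65/2.88) ≈ -2.85.
ε < 0: good 1 and good 2 are complements.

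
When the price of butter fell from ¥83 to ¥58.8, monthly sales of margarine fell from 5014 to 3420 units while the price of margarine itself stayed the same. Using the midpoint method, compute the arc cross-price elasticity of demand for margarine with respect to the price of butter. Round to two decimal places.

ΔQ_A = 3420 − 5014 = -1594; ΔP_B = 58.8 − 83 = -24.2.
Midpoints: Q̄_A = 4217.0, P̄_B = 70.90.
ε = (ΔQ_A/Q̄_A)/(ΔP_B/P̄_B) = (-1594/4217.0)/(-24.2/70.90) ≈ 1.11.

1.11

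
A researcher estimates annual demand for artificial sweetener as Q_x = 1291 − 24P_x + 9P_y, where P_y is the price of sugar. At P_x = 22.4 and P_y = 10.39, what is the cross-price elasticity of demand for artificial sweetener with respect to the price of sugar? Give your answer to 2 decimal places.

0.11

At P_x = 22.4 and P_y = 10.39: Q_x = 846.91.
∂Q_x/∂P_y = 9.
ε = (∂Q_x/∂P_y)(P_y/Q_x) = 9 × (10.39/846.91) ≈ 0.11.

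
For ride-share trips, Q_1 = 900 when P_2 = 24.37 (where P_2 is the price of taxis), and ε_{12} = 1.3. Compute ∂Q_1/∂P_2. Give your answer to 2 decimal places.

48.01

ε = (∂Q_1/∂P_2)·(P_2/Q_1) ⇒ ∂Q_1/∂P_2 = ε·Q_1/P_2 = 1.3 × 900/24.37 ≈ 48.01.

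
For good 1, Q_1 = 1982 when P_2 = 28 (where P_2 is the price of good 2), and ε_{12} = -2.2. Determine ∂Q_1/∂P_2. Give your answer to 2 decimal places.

-155.73

ε = (∂Q_1/∂P_2)·(P_2/Q_1) ⇒ ∂Q_1/∂P_2 = ε·Q_1/P_2 = -2.2 × 1982/28 ≈ -155.73.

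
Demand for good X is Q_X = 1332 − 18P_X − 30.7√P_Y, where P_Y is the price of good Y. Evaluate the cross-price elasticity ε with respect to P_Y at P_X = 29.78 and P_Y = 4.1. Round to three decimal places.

At P_X = 29.78 and P_Y = 4.1: Q_X = 733.797.
∂Q_X/∂P_Y = -30.7/(2√P_Y) = -30.7/(2√4.1) = -7.5808.
ε = (∂Q_X/∂P_Y)(P_Y/Q_X) = -7.5808 × (4.1/733.797) ≈ -0.042.

-0.042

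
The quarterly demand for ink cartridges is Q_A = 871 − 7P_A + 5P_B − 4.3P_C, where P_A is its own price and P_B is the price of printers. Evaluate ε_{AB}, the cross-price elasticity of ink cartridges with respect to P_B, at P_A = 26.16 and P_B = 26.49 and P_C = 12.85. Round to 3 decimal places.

At P_A = 26.16 and P_B = 26.49 and P_C = 12.85: Q_A = 765.075.
∂Q_A/∂P_B = 5.
ε = (∂Q_A/∂P_B)(P_B/Q_A) = 5 × (26.49/765.075) ≈ 0.173.

0.173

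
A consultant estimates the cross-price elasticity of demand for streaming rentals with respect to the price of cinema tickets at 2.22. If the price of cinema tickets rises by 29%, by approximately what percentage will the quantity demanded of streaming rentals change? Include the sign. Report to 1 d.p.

64.4%

%ΔQ ≈ ε × %ΔP of cinema tickets = 2.22 × (29%) = 64.4%.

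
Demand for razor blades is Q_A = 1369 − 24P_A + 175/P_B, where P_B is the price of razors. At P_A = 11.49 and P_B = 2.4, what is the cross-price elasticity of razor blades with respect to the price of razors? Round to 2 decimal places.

At P_A = 11.49 and P_B = 2.4: Q_A = 1166.157.
∂Q_A/∂P_B = −175/P_B² = -30.3819.
ε = (∂Q_A/∂P_B)(P_B/Q_A) = -30.3819 × (2.4/1166.157) ≈ -0.06.

-0.06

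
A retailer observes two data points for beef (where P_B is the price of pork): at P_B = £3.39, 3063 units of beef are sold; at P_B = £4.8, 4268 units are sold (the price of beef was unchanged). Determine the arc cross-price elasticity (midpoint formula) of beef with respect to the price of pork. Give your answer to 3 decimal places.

ΔQ_A = 4268 − 3063 = 1205; ΔP_B = 4.8 − 3.39 = 1.41.
Midpoints: Q̄_A = 3665.5, P̄_B = 4.09.
ε = (ΔQ_A/Q̄_A)/(ΔP_B/P̄_B) = (1205/3665.5)/(1.41/4.09) ≈ 0.955.

0.955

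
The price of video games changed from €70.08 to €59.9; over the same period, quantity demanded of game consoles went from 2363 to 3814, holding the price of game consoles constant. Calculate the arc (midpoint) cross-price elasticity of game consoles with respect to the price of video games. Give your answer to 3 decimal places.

-2.999

ΔQ_A = 3814 − 2363 = 1451; ΔP_B = 59.9 − 70.08 = -10.18.
Midpoints: Q̄_A = 3088.5, P̄_B = 64.99.
ε = (ΔQ_A/Q̄_A)/(ΔP_B/P̄_B) = (1451/3088.5)/(-10.18/64.99) ≈ -2.999.
ε < 0: game consoles and video games are complements.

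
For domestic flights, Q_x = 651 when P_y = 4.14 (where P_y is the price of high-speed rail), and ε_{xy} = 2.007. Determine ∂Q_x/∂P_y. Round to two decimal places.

315.59

ε = (∂Q_x/∂P_y)·(P_y/Q_x) ⇒ ∂Q_x/∂P_y = ε·Q_x/P_y = 2.007 × 651/4.14 ≈ 315.59.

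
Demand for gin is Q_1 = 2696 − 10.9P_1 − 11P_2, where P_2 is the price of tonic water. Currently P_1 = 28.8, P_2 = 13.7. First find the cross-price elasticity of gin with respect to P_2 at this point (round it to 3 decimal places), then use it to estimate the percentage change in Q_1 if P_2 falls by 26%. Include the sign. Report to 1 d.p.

1.8%

At P_1 = 28.8, P_2 = 13.7: Q_1 = 2231.38.
∂Q_1/∂P_2 = -11.
ε = (∂Q_1/∂P_2)(P_2/Q_1) = -11.0000 × 13.7/2231.38 ≈ -0.068.
%ΔQ_1 ≈ ε × %ΔP_2 = -0.068 × (-26%) = 1.8%.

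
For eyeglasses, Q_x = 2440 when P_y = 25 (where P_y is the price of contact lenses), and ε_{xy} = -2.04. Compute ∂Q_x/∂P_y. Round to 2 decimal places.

-199.10

ε = (∂Q_x/∂P_y)·(P_y/Q_x) ⇒ ∂Q_x/∂P_y = ε·Q_x/P_y = -2.04 × 2440/25 ≈ -199.10.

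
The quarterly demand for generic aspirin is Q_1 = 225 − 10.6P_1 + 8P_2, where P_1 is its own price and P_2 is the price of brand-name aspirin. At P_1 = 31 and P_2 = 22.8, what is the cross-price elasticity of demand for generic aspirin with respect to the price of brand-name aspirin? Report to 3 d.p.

2.315

At P_1 = 31 and P_2 = 22.8: Q_1 = 78.8.
∂Q_1/∂P_2 = 8.
ε = (∂Q_1/∂P_2)(P_2/Q_1) = 8 × (22.8/78.8) ≈ 2.315.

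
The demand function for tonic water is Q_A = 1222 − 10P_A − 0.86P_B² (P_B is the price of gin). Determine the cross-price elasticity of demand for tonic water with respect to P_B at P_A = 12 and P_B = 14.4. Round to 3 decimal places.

At P_A = 12 and P_B = 14.4: Q_A = 923.670.
∂Q_A/∂P_B = -1.72P_B = -1.72(14.4) = -24.7680.
ε = (∂Q_A/∂P_B)(P_B/Q_A) = -24.7680 × (14.4/923.670) ≈ -0.386.

-0.386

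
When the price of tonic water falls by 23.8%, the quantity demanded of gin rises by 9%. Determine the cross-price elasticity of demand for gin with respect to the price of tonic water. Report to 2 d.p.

-0.38

ε = (%ΔQ of gin) / (%ΔP of tonic water) = (9%) / (-23.8%) ≈ -0.38.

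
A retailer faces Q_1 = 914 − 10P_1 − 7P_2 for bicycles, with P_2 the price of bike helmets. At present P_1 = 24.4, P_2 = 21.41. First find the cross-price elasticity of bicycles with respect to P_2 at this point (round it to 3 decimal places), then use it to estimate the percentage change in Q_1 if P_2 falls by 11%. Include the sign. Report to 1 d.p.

At P_1 = 24.4, P_2 = 21.41: Q_1 = 520.13.
∂Q_1/∂P_2 = -7.
ε = (∂Q_1/∂P_2)(P_2/Q_1) = -7.0000 × 21.41/520.13 ≈ -0.288.
%ΔQ_1 ≈ ε × %ΔP_2 = -0.288 × (-11%) = 3.2%.

3.2%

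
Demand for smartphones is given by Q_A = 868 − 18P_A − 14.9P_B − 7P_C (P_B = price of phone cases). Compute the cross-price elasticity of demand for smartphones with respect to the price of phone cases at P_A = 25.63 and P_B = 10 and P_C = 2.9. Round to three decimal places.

-0.628

At P_A = 25.63 and P_B = 10 and P_C = 2.9: Q_A = 237.36.
∂Q_A/∂P_B = -14.9.
ε = (∂Q_A/∂P_B)(P_B/Q_A) = -14.9 × (10/237.36) ≈ -0.628.
Since ε < 0, smartphones and phone cases are complements.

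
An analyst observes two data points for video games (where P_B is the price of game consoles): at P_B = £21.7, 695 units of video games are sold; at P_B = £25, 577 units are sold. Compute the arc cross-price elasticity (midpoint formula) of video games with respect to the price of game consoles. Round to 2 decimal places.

-1.31

ΔQ_A = 577 − 695 = -118; ΔP_B = 25 − 21.7 = 3.3.
Midpoints: Q̄_A = 636.0, P̄_B = 23.35.
ε = (ΔQ_A/Q̄_A)/(ΔP_B/P̄_B) = (-118/636.0)/(3.3/23.35) ≈ -1.31.
ε < 0: video games and game consoles are complements.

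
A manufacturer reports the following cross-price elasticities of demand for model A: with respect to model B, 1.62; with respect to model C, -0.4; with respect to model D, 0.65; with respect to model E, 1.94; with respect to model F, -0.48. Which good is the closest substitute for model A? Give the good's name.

Substitutes have ε > 0. Among the positive values, 1.94 (model E) is largest.

model E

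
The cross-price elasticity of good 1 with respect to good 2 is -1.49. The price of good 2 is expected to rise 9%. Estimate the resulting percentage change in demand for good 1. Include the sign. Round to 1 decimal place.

%ΔQ ≈ ε × %ΔP of good 2 = -1.49 × (9%) = -13.4%.
Demand for good 1 falls by about 13.4%.

-13.4%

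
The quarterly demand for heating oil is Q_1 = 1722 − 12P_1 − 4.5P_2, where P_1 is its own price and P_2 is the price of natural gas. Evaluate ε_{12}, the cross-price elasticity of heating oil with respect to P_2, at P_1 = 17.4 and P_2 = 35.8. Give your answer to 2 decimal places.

-0.12

At P_1 = 17.4 and P_2 = 35.8: Q_1 = 1352.1.
∂Q_1/∂P_2 = -4.5.
ε = (∂Q_1/∂P_2)(P_2/Q_1) = -4.5 × (35.8/1352.1) ≈ -0.12.
Since ε < 0, heating oil and natural gas are complements.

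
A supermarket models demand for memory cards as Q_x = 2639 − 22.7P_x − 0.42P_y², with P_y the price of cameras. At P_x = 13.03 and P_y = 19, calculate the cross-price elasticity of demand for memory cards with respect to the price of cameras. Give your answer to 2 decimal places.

-0.14

At P_x = 13.03 and P_y = 19: Q_x = 2191.599.
∂Q_x/∂P_y = -0.84P_y = -0.84(19) = -15.9600.
ε = (∂Q_x/∂P_y)(P_y/Q_x) = -15.9600 × (19/2191.599) ≈ -0.14.
ε < 0: complements.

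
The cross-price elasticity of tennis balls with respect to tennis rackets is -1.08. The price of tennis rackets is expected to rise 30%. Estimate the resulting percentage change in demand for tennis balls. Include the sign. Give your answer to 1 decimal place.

-32.4%

%ΔQ ≈ ε × %ΔP of tennis rackets = -1.08 × (30%) = -32.4%.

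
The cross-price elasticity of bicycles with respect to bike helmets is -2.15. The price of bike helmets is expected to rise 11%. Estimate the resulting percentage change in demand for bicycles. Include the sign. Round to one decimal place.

-23.7%

%ΔQ ≈ ε × %ΔP of bike helmets = -2.15 × (11%) = -23.7%.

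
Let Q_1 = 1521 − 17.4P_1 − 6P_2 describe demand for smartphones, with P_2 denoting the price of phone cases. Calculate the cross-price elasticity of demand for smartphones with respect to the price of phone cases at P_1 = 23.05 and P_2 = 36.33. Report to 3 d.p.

At P_1 = 23.05 and P_2 = 36.33: Q_1 = 901.95.
∂Q_1/∂P_2 = -6.
ε = (∂Q_1/∂P_2)(P_2/Q_1) = -6 × (36.33/901.95) ≈ -0.242.
Since ε < 0, smartphones and phone cases are complements.

-0.242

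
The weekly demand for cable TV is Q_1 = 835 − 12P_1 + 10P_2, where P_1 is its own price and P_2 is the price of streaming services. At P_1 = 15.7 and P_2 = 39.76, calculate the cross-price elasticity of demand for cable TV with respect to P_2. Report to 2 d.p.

0.38

At P_1 = 15.7 and P_2 = 39.76: Q_1 = 1044.2.
∂Q_1/∂P_2 = 10.
ε = (∂Q_1/∂P_2)(P_2/Q_1) = 10 × (39.76/1044.2) ≈ 0.38.
Since ε > 0, cable TV and streaming services are substitutes.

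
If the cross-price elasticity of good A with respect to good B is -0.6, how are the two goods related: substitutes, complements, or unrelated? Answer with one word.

ε = -0.6 < 0, so a higher price of good B lowers demand for good A: complements.

complements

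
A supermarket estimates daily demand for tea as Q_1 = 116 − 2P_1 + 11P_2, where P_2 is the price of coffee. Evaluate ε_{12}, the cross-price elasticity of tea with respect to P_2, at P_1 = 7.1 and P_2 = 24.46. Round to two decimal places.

0.73

At P_1 = 7.1 and P_2 = 24.46: Q_1 = 370.86.
∂Q_1/∂P_2 = 11.
ε = (∂Q_1/∂P_2)(P_2/Q_1) = 11 × (24.46/370.86) ≈ 0.73.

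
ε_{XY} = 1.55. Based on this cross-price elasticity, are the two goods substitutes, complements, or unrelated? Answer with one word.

ε = 1.55 > 0, so a higher price of good Y raises demand for good X: substitutes.

substitutes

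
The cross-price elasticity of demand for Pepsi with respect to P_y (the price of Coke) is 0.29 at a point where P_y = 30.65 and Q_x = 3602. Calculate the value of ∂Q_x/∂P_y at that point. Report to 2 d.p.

34.08

ε = (∂Q_x/∂P_y)·(P_y/Q_x) ⇒ ∂Q_x/∂P_y = ε·Q_x/P_y = 0.29 × 3602/30.65 ≈ 34.08.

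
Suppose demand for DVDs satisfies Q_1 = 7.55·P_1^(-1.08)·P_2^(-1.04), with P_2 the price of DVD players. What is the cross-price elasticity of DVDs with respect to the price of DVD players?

-1.04

In a log-linear (constant-elasticity) demand function, the coefficient on the exponent of P_2 is the cross-price elasticity.
ε = -1.04. Negative, so DVDs and DVD players are complements.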